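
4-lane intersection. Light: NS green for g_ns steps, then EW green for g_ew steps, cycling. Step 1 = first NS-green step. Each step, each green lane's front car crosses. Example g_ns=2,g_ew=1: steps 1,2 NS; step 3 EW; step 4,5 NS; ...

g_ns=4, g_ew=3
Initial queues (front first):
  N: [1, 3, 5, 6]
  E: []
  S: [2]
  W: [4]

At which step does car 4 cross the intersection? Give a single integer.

Step 1 [NS]: N:car1-GO,E:wait,S:car2-GO,W:wait | queues: N=3 E=0 S=0 W=1
Step 2 [NS]: N:car3-GO,E:wait,S:empty,W:wait | queues: N=2 E=0 S=0 W=1
Step 3 [NS]: N:car5-GO,E:wait,S:empty,W:wait | queues: N=1 E=0 S=0 W=1
Step 4 [NS]: N:car6-GO,E:wait,S:empty,W:wait | queues: N=0 E=0 S=0 W=1
Step 5 [EW]: N:wait,E:empty,S:wait,W:car4-GO | queues: N=0 E=0 S=0 W=0
Car 4 crosses at step 5

5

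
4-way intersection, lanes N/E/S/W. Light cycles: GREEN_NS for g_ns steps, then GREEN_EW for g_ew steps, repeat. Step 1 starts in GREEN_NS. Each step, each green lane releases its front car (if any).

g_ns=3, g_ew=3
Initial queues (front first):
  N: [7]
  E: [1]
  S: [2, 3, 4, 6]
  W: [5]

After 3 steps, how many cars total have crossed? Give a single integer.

Step 1 [NS]: N:car7-GO,E:wait,S:car2-GO,W:wait | queues: N=0 E=1 S=3 W=1
Step 2 [NS]: N:empty,E:wait,S:car3-GO,W:wait | queues: N=0 E=1 S=2 W=1
Step 3 [NS]: N:empty,E:wait,S:car4-GO,W:wait | queues: N=0 E=1 S=1 W=1
Cars crossed by step 3: 4

Answer: 4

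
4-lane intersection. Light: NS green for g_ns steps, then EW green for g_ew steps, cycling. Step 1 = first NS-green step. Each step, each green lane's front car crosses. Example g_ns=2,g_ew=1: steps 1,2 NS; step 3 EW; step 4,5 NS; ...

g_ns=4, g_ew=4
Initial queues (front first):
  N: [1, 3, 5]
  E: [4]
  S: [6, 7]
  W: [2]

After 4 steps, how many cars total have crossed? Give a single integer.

Answer: 5

Derivation:
Step 1 [NS]: N:car1-GO,E:wait,S:car6-GO,W:wait | queues: N=2 E=1 S=1 W=1
Step 2 [NS]: N:car3-GO,E:wait,S:car7-GO,W:wait | queues: N=1 E=1 S=0 W=1
Step 3 [NS]: N:car5-GO,E:wait,S:empty,W:wait | queues: N=0 E=1 S=0 W=1
Step 4 [NS]: N:empty,E:wait,S:empty,W:wait | queues: N=0 E=1 S=0 W=1
Cars crossed by step 4: 5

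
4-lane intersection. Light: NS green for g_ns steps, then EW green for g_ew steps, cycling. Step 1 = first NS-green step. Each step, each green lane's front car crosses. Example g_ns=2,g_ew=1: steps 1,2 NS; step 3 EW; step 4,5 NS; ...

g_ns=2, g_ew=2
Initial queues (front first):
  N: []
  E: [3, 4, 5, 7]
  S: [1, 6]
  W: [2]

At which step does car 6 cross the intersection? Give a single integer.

Step 1 [NS]: N:empty,E:wait,S:car1-GO,W:wait | queues: N=0 E=4 S=1 W=1
Step 2 [NS]: N:empty,E:wait,S:car6-GO,W:wait | queues: N=0 E=4 S=0 W=1
Step 3 [EW]: N:wait,E:car3-GO,S:wait,W:car2-GO | queues: N=0 E=3 S=0 W=0
Step 4 [EW]: N:wait,E:car4-GO,S:wait,W:empty | queues: N=0 E=2 S=0 W=0
Step 5 [NS]: N:empty,E:wait,S:empty,W:wait | queues: N=0 E=2 S=0 W=0
Step 6 [NS]: N:empty,E:wait,S:empty,W:wait | queues: N=0 E=2 S=0 W=0
Step 7 [EW]: N:wait,E:car5-GO,S:wait,W:empty | queues: N=0 E=1 S=0 W=0
Step 8 [EW]: N:wait,E:car7-GO,S:wait,W:empty | queues: N=0 E=0 S=0 W=0
Car 6 crosses at step 2

2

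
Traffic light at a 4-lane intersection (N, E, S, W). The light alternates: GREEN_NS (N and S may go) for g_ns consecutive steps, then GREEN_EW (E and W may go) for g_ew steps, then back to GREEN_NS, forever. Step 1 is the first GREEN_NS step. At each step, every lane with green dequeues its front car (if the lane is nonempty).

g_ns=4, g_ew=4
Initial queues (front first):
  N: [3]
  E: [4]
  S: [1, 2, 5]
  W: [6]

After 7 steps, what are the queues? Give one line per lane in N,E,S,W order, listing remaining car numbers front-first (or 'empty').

Step 1 [NS]: N:car3-GO,E:wait,S:car1-GO,W:wait | queues: N=0 E=1 S=2 W=1
Step 2 [NS]: N:empty,E:wait,S:car2-GO,W:wait | queues: N=0 E=1 S=1 W=1
Step 3 [NS]: N:empty,E:wait,S:car5-GO,W:wait | queues: N=0 E=1 S=0 W=1
Step 4 [NS]: N:empty,E:wait,S:empty,W:wait | queues: N=0 E=1 S=0 W=1
Step 5 [EW]: N:wait,E:car4-GO,S:wait,W:car6-GO | queues: N=0 E=0 S=0 W=0

N: empty
E: empty
S: empty
W: empty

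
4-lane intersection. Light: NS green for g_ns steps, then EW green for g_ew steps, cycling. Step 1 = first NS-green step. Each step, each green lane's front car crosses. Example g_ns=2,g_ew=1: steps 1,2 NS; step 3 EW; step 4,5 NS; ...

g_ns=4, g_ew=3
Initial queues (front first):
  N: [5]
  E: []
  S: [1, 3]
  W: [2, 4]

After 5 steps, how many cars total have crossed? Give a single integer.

Answer: 4

Derivation:
Step 1 [NS]: N:car5-GO,E:wait,S:car1-GO,W:wait | queues: N=0 E=0 S=1 W=2
Step 2 [NS]: N:empty,E:wait,S:car3-GO,W:wait | queues: N=0 E=0 S=0 W=2
Step 3 [NS]: N:empty,E:wait,S:empty,W:wait | queues: N=0 E=0 S=0 W=2
Step 4 [NS]: N:empty,E:wait,S:empty,W:wait | queues: N=0 E=0 S=0 W=2
Step 5 [EW]: N:wait,E:empty,S:wait,W:car2-GO | queues: N=0 E=0 S=0 W=1
Cars crossed by step 5: 4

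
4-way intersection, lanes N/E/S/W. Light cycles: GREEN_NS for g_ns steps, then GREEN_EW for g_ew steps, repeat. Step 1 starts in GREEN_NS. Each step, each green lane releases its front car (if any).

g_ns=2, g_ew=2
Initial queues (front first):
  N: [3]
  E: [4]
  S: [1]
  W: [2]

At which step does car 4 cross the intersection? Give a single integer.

Step 1 [NS]: N:car3-GO,E:wait,S:car1-GO,W:wait | queues: N=0 E=1 S=0 W=1
Step 2 [NS]: N:empty,E:wait,S:empty,W:wait | queues: N=0 E=1 S=0 W=1
Step 3 [EW]: N:wait,E:car4-GO,S:wait,W:car2-GO | queues: N=0 E=0 S=0 W=0
Car 4 crosses at step 3

3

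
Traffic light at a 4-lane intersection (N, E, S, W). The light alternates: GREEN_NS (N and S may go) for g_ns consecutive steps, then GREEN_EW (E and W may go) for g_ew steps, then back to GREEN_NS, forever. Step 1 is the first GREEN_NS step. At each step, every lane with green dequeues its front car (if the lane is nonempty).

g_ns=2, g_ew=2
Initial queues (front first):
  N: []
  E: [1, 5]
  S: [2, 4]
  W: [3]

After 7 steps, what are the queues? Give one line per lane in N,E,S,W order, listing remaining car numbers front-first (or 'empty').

Step 1 [NS]: N:empty,E:wait,S:car2-GO,W:wait | queues: N=0 E=2 S=1 W=1
Step 2 [NS]: N:empty,E:wait,S:car4-GO,W:wait | queues: N=0 E=2 S=0 W=1
Step 3 [EW]: N:wait,E:car1-GO,S:wait,W:car3-GO | queues: N=0 E=1 S=0 W=0
Step 4 [EW]: N:wait,E:car5-GO,S:wait,W:empty | queues: N=0 E=0 S=0 W=0

N: empty
E: empty
S: empty
W: empty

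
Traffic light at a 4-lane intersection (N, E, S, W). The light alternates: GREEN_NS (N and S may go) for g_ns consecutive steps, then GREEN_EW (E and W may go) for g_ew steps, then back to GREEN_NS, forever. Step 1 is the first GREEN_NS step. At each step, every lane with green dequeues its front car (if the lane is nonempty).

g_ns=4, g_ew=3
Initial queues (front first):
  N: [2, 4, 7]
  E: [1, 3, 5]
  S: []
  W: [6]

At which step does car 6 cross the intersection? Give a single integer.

Step 1 [NS]: N:car2-GO,E:wait,S:empty,W:wait | queues: N=2 E=3 S=0 W=1
Step 2 [NS]: N:car4-GO,E:wait,S:empty,W:wait | queues: N=1 E=3 S=0 W=1
Step 3 [NS]: N:car7-GO,E:wait,S:empty,W:wait | queues: N=0 E=3 S=0 W=1
Step 4 [NS]: N:empty,E:wait,S:empty,W:wait | queues: N=0 E=3 S=0 W=1
Step 5 [EW]: N:wait,E:car1-GO,S:wait,W:car6-GO | queues: N=0 E=2 S=0 W=0
Step 6 [EW]: N:wait,E:car3-GO,S:wait,W:empty | queues: N=0 E=1 S=0 W=0
Step 7 [EW]: N:wait,E:car5-GO,S:wait,W:empty | queues: N=0 E=0 S=0 W=0
Car 6 crosses at step 5

5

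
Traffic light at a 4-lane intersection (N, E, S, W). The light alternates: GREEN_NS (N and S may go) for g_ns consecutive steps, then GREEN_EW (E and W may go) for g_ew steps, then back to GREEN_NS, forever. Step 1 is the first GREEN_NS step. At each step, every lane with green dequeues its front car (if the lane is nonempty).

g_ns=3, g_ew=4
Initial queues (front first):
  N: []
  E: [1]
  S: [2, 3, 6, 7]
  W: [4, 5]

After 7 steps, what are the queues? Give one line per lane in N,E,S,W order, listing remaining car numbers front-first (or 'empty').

Step 1 [NS]: N:empty,E:wait,S:car2-GO,W:wait | queues: N=0 E=1 S=3 W=2
Step 2 [NS]: N:empty,E:wait,S:car3-GO,W:wait | queues: N=0 E=1 S=2 W=2
Step 3 [NS]: N:empty,E:wait,S:car6-GO,W:wait | queues: N=0 E=1 S=1 W=2
Step 4 [EW]: N:wait,E:car1-GO,S:wait,W:car4-GO | queues: N=0 E=0 S=1 W=1
Step 5 [EW]: N:wait,E:empty,S:wait,W:car5-GO | queues: N=0 E=0 S=1 W=0
Step 6 [EW]: N:wait,E:empty,S:wait,W:empty | queues: N=0 E=0 S=1 W=0
Step 7 [EW]: N:wait,E:empty,S:wait,W:empty | queues: N=0 E=0 S=1 W=0

N: empty
E: empty
S: 7
W: empty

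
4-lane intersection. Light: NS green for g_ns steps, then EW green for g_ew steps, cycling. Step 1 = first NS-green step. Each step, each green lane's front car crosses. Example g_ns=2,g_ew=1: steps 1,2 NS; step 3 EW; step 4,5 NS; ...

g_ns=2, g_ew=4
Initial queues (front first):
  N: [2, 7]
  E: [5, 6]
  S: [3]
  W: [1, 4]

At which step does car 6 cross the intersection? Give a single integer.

Step 1 [NS]: N:car2-GO,E:wait,S:car3-GO,W:wait | queues: N=1 E=2 S=0 W=2
Step 2 [NS]: N:car7-GO,E:wait,S:empty,W:wait | queues: N=0 E=2 S=0 W=2
Step 3 [EW]: N:wait,E:car5-GO,S:wait,W:car1-GO | queues: N=0 E=1 S=0 W=1
Step 4 [EW]: N:wait,E:car6-GO,S:wait,W:car4-GO | queues: N=0 E=0 S=0 W=0
Car 6 crosses at step 4

4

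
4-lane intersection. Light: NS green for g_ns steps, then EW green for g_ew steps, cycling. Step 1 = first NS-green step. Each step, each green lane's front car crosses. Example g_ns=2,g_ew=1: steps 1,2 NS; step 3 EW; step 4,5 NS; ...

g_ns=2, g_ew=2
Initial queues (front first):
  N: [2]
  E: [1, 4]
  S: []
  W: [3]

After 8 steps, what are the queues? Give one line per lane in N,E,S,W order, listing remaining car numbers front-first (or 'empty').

Step 1 [NS]: N:car2-GO,E:wait,S:empty,W:wait | queues: N=0 E=2 S=0 W=1
Step 2 [NS]: N:empty,E:wait,S:empty,W:wait | queues: N=0 E=2 S=0 W=1
Step 3 [EW]: N:wait,E:car1-GO,S:wait,W:car3-GO | queues: N=0 E=1 S=0 W=0
Step 4 [EW]: N:wait,E:car4-GO,S:wait,W:empty | queues: N=0 E=0 S=0 W=0

N: empty
E: empty
S: empty
W: empty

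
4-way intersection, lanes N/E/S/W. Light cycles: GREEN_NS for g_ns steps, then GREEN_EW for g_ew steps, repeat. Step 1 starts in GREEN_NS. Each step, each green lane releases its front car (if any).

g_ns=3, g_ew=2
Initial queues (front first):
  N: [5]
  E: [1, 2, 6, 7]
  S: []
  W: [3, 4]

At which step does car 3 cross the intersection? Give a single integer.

Step 1 [NS]: N:car5-GO,E:wait,S:empty,W:wait | queues: N=0 E=4 S=0 W=2
Step 2 [NS]: N:empty,E:wait,S:empty,W:wait | queues: N=0 E=4 S=0 W=2
Step 3 [NS]: N:empty,E:wait,S:empty,W:wait | queues: N=0 E=4 S=0 W=2
Step 4 [EW]: N:wait,E:car1-GO,S:wait,W:car3-GO | queues: N=0 E=3 S=0 W=1
Step 5 [EW]: N:wait,E:car2-GO,S:wait,W:car4-GO | queues: N=0 E=2 S=0 W=0
Step 6 [NS]: N:empty,E:wait,S:empty,W:wait | queues: N=0 E=2 S=0 W=0
Step 7 [NS]: N:empty,E:wait,S:empty,W:wait | queues: N=0 E=2 S=0 W=0
Step 8 [NS]: N:empty,E:wait,S:empty,W:wait | queues: N=0 E=2 S=0 W=0
Step 9 [EW]: N:wait,E:car6-GO,S:wait,W:empty | queues: N=0 E=1 S=0 W=0
Step 10 [EW]: N:wait,E:car7-GO,S:wait,W:empty | queues: N=0 E=0 S=0 W=0
Car 3 crosses at step 4

4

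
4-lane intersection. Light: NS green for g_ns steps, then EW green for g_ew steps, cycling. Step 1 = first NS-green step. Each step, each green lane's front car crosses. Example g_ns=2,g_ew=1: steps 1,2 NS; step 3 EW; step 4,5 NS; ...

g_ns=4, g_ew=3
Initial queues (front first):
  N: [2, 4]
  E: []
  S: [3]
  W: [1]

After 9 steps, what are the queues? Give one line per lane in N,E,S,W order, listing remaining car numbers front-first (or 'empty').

Step 1 [NS]: N:car2-GO,E:wait,S:car3-GO,W:wait | queues: N=1 E=0 S=0 W=1
Step 2 [NS]: N:car4-GO,E:wait,S:empty,W:wait | queues: N=0 E=0 S=0 W=1
Step 3 [NS]: N:empty,E:wait,S:empty,W:wait | queues: N=0 E=0 S=0 W=1
Step 4 [NS]: N:empty,E:wait,S:empty,W:wait | queues: N=0 E=0 S=0 W=1
Step 5 [EW]: N:wait,E:empty,S:wait,W:car1-GO | queues: N=0 E=0 S=0 W=0

N: empty
E: empty
S: empty
W: empty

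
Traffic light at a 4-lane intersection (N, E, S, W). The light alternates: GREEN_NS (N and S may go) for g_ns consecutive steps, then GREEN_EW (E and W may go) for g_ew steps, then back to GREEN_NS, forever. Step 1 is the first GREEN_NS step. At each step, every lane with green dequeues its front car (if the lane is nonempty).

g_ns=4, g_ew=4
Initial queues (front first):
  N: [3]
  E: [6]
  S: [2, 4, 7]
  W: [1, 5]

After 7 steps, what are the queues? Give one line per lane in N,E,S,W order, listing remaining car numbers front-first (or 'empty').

Step 1 [NS]: N:car3-GO,E:wait,S:car2-GO,W:wait | queues: N=0 E=1 S=2 W=2
Step 2 [NS]: N:empty,E:wait,S:car4-GO,W:wait | queues: N=0 E=1 S=1 W=2
Step 3 [NS]: N:empty,E:wait,S:car7-GO,W:wait | queues: N=0 E=1 S=0 W=2
Step 4 [NS]: N:empty,E:wait,S:empty,W:wait | queues: N=0 E=1 S=0 W=2
Step 5 [EW]: N:wait,E:car6-GO,S:wait,W:car1-GO | queues: N=0 E=0 S=0 W=1
Step 6 [EW]: N:wait,E:empty,S:wait,W:car5-GO | queues: N=0 E=0 S=0 W=0

N: empty
E: empty
S: empty
W: empty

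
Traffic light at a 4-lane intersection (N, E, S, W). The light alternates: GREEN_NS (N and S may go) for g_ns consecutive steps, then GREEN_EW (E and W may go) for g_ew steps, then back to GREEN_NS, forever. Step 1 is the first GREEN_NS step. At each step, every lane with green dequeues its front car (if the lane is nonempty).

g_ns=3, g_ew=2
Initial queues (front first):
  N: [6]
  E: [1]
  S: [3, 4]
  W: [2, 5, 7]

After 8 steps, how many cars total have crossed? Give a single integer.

Answer: 6

Derivation:
Step 1 [NS]: N:car6-GO,E:wait,S:car3-GO,W:wait | queues: N=0 E=1 S=1 W=3
Step 2 [NS]: N:empty,E:wait,S:car4-GO,W:wait | queues: N=0 E=1 S=0 W=3
Step 3 [NS]: N:empty,E:wait,S:empty,W:wait | queues: N=0 E=1 S=0 W=3
Step 4 [EW]: N:wait,E:car1-GO,S:wait,W:car2-GO | queues: N=0 E=0 S=0 W=2
Step 5 [EW]: N:wait,E:empty,S:wait,W:car5-GO | queues: N=0 E=0 S=0 W=1
Step 6 [NS]: N:empty,E:wait,S:empty,W:wait | queues: N=0 E=0 S=0 W=1
Step 7 [NS]: N:empty,E:wait,S:empty,W:wait | queues: N=0 E=0 S=0 W=1
Step 8 [NS]: N:empty,E:wait,S:empty,W:wait | queues: N=0 E=0 S=0 W=1
Cars crossed by step 8: 6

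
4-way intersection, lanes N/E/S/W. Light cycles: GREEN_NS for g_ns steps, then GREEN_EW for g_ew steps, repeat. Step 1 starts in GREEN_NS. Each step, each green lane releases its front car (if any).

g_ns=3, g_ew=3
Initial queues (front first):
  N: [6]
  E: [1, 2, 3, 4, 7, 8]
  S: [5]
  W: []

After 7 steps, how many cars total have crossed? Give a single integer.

Answer: 5

Derivation:
Step 1 [NS]: N:car6-GO,E:wait,S:car5-GO,W:wait | queues: N=0 E=6 S=0 W=0
Step 2 [NS]: N:empty,E:wait,S:empty,W:wait | queues: N=0 E=6 S=0 W=0
Step 3 [NS]: N:empty,E:wait,S:empty,W:wait | queues: N=0 E=6 S=0 W=0
Step 4 [EW]: N:wait,E:car1-GO,S:wait,W:empty | queues: N=0 E=5 S=0 W=0
Step 5 [EW]: N:wait,E:car2-GO,S:wait,W:empty | queues: N=0 E=4 S=0 W=0
Step 6 [EW]: N:wait,E:car3-GO,S:wait,W:empty | queues: N=0 E=3 S=0 W=0
Step 7 [NS]: N:empty,E:wait,S:empty,W:wait | queues: N=0 E=3 S=0 W=0
Cars crossed by step 7: 5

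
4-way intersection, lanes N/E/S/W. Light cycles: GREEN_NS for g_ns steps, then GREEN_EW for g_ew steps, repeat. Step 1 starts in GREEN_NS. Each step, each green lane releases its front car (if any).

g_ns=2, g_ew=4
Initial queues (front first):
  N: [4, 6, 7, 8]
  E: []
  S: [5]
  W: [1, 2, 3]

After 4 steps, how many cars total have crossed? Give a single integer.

Step 1 [NS]: N:car4-GO,E:wait,S:car5-GO,W:wait | queues: N=3 E=0 S=0 W=3
Step 2 [NS]: N:car6-GO,E:wait,S:empty,W:wait | queues: N=2 E=0 S=0 W=3
Step 3 [EW]: N:wait,E:empty,S:wait,W:car1-GO | queues: N=2 E=0 S=0 W=2
Step 4 [EW]: N:wait,E:empty,S:wait,W:car2-GO | queues: N=2 E=0 S=0 W=1
Cars crossed by step 4: 5

Answer: 5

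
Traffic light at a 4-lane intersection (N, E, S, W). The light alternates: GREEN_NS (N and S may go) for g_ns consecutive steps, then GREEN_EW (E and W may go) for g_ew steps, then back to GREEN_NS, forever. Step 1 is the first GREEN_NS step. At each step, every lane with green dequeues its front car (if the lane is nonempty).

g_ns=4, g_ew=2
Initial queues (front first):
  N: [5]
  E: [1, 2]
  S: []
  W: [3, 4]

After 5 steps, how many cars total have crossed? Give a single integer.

Step 1 [NS]: N:car5-GO,E:wait,S:empty,W:wait | queues: N=0 E=2 S=0 W=2
Step 2 [NS]: N:empty,E:wait,S:empty,W:wait | queues: N=0 E=2 S=0 W=2
Step 3 [NS]: N:empty,E:wait,S:empty,W:wait | queues: N=0 E=2 S=0 W=2
Step 4 [NS]: N:empty,E:wait,S:empty,W:wait | queues: N=0 E=2 S=0 W=2
Step 5 [EW]: N:wait,E:car1-GO,S:wait,W:car3-GO | queues: N=0 E=1 S=0 W=1
Cars crossed by step 5: 3

Answer: 3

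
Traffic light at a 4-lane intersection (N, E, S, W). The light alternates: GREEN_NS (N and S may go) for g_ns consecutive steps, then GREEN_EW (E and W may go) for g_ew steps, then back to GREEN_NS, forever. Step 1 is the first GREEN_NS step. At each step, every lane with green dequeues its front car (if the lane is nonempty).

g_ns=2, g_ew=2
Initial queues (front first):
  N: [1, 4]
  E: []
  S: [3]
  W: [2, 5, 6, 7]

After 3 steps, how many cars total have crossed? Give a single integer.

Answer: 4

Derivation:
Step 1 [NS]: N:car1-GO,E:wait,S:car3-GO,W:wait | queues: N=1 E=0 S=0 W=4
Step 2 [NS]: N:car4-GO,E:wait,S:empty,W:wait | queues: N=0 E=0 S=0 W=4
Step 3 [EW]: N:wait,E:empty,S:wait,W:car2-GO | queues: N=0 E=0 S=0 W=3
Cars crossed by step 3: 4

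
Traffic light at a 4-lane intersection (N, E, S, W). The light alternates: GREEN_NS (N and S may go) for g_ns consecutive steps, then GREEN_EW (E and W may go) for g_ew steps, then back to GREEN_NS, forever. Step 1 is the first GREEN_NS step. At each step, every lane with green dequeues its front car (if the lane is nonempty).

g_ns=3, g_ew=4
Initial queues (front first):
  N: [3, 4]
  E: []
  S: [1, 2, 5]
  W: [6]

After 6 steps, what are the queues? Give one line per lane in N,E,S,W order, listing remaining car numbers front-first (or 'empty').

Step 1 [NS]: N:car3-GO,E:wait,S:car1-GO,W:wait | queues: N=1 E=0 S=2 W=1
Step 2 [NS]: N:car4-GO,E:wait,S:car2-GO,W:wait | queues: N=0 E=0 S=1 W=1
Step 3 [NS]: N:empty,E:wait,S:car5-GO,W:wait | queues: N=0 E=0 S=0 W=1
Step 4 [EW]: N:wait,E:empty,S:wait,W:car6-GO | queues: N=0 E=0 S=0 W=0

N: empty
E: empty
S: empty
W: empty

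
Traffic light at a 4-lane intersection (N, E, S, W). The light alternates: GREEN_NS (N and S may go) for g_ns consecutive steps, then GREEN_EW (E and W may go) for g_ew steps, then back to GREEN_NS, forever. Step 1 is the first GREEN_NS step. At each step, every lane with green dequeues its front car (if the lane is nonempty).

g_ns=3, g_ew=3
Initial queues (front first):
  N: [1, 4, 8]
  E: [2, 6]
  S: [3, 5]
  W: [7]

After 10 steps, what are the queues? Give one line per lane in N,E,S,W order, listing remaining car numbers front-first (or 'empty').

Step 1 [NS]: N:car1-GO,E:wait,S:car3-GO,W:wait | queues: N=2 E=2 S=1 W=1
Step 2 [NS]: N:car4-GO,E:wait,S:car5-GO,W:wait | queues: N=1 E=2 S=0 W=1
Step 3 [NS]: N:car8-GO,E:wait,S:empty,W:wait | queues: N=0 E=2 S=0 W=1
Step 4 [EW]: N:wait,E:car2-GO,S:wait,W:car7-GO | queues: N=0 E=1 S=0 W=0
Step 5 [EW]: N:wait,E:car6-GO,S:wait,W:empty | queues: N=0 E=0 S=0 W=0

N: empty
E: empty
S: empty
W: empty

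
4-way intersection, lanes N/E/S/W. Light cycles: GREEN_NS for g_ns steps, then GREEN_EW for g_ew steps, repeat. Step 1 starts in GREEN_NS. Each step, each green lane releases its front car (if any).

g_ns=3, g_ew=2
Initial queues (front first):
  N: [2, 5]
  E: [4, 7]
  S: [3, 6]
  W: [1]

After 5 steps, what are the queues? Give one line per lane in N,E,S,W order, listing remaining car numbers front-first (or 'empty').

Step 1 [NS]: N:car2-GO,E:wait,S:car3-GO,W:wait | queues: N=1 E=2 S=1 W=1
Step 2 [NS]: N:car5-GO,E:wait,S:car6-GO,W:wait | queues: N=0 E=2 S=0 W=1
Step 3 [NS]: N:empty,E:wait,S:empty,W:wait | queues: N=0 E=2 S=0 W=1
Step 4 [EW]: N:wait,E:car4-GO,S:wait,W:car1-GO | queues: N=0 E=1 S=0 W=0
Step 5 [EW]: N:wait,E:car7-GO,S:wait,W:empty | queues: N=0 E=0 S=0 W=0

N: empty
E: empty
S: empty
W: empty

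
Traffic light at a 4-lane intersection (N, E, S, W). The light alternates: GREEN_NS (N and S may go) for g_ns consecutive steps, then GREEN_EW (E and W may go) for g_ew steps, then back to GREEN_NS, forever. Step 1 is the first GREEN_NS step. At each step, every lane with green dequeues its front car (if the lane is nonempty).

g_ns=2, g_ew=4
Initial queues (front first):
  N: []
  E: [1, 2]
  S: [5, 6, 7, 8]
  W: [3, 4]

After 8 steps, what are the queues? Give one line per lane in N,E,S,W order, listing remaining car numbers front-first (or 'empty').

Step 1 [NS]: N:empty,E:wait,S:car5-GO,W:wait | queues: N=0 E=2 S=3 W=2
Step 2 [NS]: N:empty,E:wait,S:car6-GO,W:wait | queues: N=0 E=2 S=2 W=2
Step 3 [EW]: N:wait,E:car1-GO,S:wait,W:car3-GO | queues: N=0 E=1 S=2 W=1
Step 4 [EW]: N:wait,E:car2-GO,S:wait,W:car4-GO | queues: N=0 E=0 S=2 W=0
Step 5 [EW]: N:wait,E:empty,S:wait,W:empty | queues: N=0 E=0 S=2 W=0
Step 6 [EW]: N:wait,E:empty,S:wait,W:empty | queues: N=0 E=0 S=2 W=0
Step 7 [NS]: N:empty,E:wait,S:car7-GO,W:wait | queues: N=0 E=0 S=1 W=0
Step 8 [NS]: N:empty,E:wait,S:car8-GO,W:wait | queues: N=0 E=0 S=0 W=0

N: empty
E: empty
S: empty
W: empty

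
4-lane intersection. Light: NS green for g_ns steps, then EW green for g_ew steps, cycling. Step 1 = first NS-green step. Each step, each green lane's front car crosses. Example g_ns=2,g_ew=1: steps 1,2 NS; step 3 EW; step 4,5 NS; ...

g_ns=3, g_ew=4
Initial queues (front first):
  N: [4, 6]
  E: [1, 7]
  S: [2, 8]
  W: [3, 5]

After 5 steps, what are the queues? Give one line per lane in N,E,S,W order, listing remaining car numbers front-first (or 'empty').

Step 1 [NS]: N:car4-GO,E:wait,S:car2-GO,W:wait | queues: N=1 E=2 S=1 W=2
Step 2 [NS]: N:car6-GO,E:wait,S:car8-GO,W:wait | queues: N=0 E=2 S=0 W=2
Step 3 [NS]: N:empty,E:wait,S:empty,W:wait | queues: N=0 E=2 S=0 W=2
Step 4 [EW]: N:wait,E:car1-GO,S:wait,W:car3-GO | queues: N=0 E=1 S=0 W=1
Step 5 [EW]: N:wait,E:car7-GO,S:wait,W:car5-GO | queues: N=0 E=0 S=0 W=0

N: empty
E: empty
S: empty
W: empty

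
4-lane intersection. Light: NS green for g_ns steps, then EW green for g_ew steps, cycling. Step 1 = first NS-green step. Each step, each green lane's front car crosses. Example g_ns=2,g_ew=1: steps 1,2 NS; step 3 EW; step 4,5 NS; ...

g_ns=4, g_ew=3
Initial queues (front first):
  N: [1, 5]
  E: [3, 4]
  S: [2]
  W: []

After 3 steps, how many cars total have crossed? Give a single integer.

Step 1 [NS]: N:car1-GO,E:wait,S:car2-GO,W:wait | queues: N=1 E=2 S=0 W=0
Step 2 [NS]: N:car5-GO,E:wait,S:empty,W:wait | queues: N=0 E=2 S=0 W=0
Step 3 [NS]: N:empty,E:wait,S:empty,W:wait | queues: N=0 E=2 S=0 W=0
Cars crossed by step 3: 3

Answer: 3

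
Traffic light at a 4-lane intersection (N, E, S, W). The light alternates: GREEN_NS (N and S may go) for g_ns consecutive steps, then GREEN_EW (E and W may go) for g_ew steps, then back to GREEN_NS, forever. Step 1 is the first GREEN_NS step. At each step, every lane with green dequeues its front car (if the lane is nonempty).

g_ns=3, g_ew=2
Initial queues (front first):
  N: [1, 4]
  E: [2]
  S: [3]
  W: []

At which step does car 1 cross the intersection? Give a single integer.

Step 1 [NS]: N:car1-GO,E:wait,S:car3-GO,W:wait | queues: N=1 E=1 S=0 W=0
Step 2 [NS]: N:car4-GO,E:wait,S:empty,W:wait | queues: N=0 E=1 S=0 W=0
Step 3 [NS]: N:empty,E:wait,S:empty,W:wait | queues: N=0 E=1 S=0 W=0
Step 4 [EW]: N:wait,E:car2-GO,S:wait,W:empty | queues: N=0 E=0 S=0 W=0
Car 1 crosses at step 1

1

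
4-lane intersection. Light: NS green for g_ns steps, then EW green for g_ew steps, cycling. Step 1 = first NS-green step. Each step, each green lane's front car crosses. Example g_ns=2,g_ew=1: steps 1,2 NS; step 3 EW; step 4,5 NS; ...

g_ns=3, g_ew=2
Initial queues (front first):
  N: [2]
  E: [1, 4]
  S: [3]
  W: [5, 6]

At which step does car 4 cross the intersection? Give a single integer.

Step 1 [NS]: N:car2-GO,E:wait,S:car3-GO,W:wait | queues: N=0 E=2 S=0 W=2
Step 2 [NS]: N:empty,E:wait,S:empty,W:wait | queues: N=0 E=2 S=0 W=2
Step 3 [NS]: N:empty,E:wait,S:empty,W:wait | queues: N=0 E=2 S=0 W=2
Step 4 [EW]: N:wait,E:car1-GO,S:wait,W:car5-GO | queues: N=0 E=1 S=0 W=1
Step 5 [EW]: N:wait,E:car4-GO,S:wait,W:car6-GO | queues: N=0 E=0 S=0 W=0
Car 4 crosses at step 5

5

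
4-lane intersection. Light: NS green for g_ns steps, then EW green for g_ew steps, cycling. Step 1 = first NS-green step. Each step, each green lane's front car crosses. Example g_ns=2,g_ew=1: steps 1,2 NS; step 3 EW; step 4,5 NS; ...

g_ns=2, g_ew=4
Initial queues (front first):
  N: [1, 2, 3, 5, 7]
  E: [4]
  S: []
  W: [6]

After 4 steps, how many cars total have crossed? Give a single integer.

Step 1 [NS]: N:car1-GO,E:wait,S:empty,W:wait | queues: N=4 E=1 S=0 W=1
Step 2 [NS]: N:car2-GO,E:wait,S:empty,W:wait | queues: N=3 E=1 S=0 W=1
Step 3 [EW]: N:wait,E:car4-GO,S:wait,W:car6-GO | queues: N=3 E=0 S=0 W=0
Step 4 [EW]: N:wait,E:empty,S:wait,W:empty | queues: N=3 E=0 S=0 W=0
Cars crossed by step 4: 4

Answer: 4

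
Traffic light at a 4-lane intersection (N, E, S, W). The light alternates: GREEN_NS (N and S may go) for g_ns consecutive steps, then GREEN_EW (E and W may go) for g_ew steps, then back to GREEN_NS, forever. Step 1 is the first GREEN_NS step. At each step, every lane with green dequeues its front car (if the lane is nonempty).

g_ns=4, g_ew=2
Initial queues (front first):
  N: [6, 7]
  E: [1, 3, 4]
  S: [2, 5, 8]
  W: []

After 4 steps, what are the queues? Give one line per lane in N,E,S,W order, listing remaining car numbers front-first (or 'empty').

Step 1 [NS]: N:car6-GO,E:wait,S:car2-GO,W:wait | queues: N=1 E=3 S=2 W=0
Step 2 [NS]: N:car7-GO,E:wait,S:car5-GO,W:wait | queues: N=0 E=3 S=1 W=0
Step 3 [NS]: N:empty,E:wait,S:car8-GO,W:wait | queues: N=0 E=3 S=0 W=0
Step 4 [NS]: N:empty,E:wait,S:empty,W:wait | queues: N=0 E=3 S=0 W=0

N: empty
E: 1 3 4
S: empty
W: empty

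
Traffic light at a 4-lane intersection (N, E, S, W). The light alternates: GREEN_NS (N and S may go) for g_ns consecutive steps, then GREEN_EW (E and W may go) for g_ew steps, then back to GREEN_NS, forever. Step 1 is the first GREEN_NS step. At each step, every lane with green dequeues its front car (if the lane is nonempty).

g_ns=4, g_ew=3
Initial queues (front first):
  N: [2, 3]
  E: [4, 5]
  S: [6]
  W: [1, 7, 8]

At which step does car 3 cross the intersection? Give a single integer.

Step 1 [NS]: N:car2-GO,E:wait,S:car6-GO,W:wait | queues: N=1 E=2 S=0 W=3
Step 2 [NS]: N:car3-GO,E:wait,S:empty,W:wait | queues: N=0 E=2 S=0 W=3
Step 3 [NS]: N:empty,E:wait,S:empty,W:wait | queues: N=0 E=2 S=0 W=3
Step 4 [NS]: N:empty,E:wait,S:empty,W:wait | queues: N=0 E=2 S=0 W=3
Step 5 [EW]: N:wait,E:car4-GO,S:wait,W:car1-GO | queues: N=0 E=1 S=0 W=2
Step 6 [EW]: N:wait,E:car5-GO,S:wait,W:car7-GO | queues: N=0 E=0 S=0 W=1
Step 7 [EW]: N:wait,E:empty,S:wait,W:car8-GO | queues: N=0 E=0 S=0 W=0
Car 3 crosses at step 2

2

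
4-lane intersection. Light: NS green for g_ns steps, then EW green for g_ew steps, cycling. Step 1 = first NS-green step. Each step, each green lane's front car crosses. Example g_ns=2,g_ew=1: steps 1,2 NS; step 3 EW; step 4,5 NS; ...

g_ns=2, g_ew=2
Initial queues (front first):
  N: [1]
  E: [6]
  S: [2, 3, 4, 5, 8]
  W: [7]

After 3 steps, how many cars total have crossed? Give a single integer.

Answer: 5

Derivation:
Step 1 [NS]: N:car1-GO,E:wait,S:car2-GO,W:wait | queues: N=0 E=1 S=4 W=1
Step 2 [NS]: N:empty,E:wait,S:car3-GO,W:wait | queues: N=0 E=1 S=3 W=1
Step 3 [EW]: N:wait,E:car6-GO,S:wait,W:car7-GO | queues: N=0 E=0 S=3 W=0
Cars crossed by step 3: 5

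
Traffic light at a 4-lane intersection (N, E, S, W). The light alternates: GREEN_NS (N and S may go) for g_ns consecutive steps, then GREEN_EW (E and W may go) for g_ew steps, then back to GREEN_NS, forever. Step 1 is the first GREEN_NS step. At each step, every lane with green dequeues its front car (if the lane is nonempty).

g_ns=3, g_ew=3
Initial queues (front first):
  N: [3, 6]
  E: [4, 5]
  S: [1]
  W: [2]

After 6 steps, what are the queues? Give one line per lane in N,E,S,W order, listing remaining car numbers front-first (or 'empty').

Step 1 [NS]: N:car3-GO,E:wait,S:car1-GO,W:wait | queues: N=1 E=2 S=0 W=1
Step 2 [NS]: N:car6-GO,E:wait,S:empty,W:wait | queues: N=0 E=2 S=0 W=1
Step 3 [NS]: N:empty,E:wait,S:empty,W:wait | queues: N=0 E=2 S=0 W=1
Step 4 [EW]: N:wait,E:car4-GO,S:wait,W:car2-GO | queues: N=0 E=1 S=0 W=0
Step 5 [EW]: N:wait,E:car5-GO,S:wait,W:empty | queues: N=0 E=0 S=0 W=0

N: empty
E: empty
S: empty
W: empty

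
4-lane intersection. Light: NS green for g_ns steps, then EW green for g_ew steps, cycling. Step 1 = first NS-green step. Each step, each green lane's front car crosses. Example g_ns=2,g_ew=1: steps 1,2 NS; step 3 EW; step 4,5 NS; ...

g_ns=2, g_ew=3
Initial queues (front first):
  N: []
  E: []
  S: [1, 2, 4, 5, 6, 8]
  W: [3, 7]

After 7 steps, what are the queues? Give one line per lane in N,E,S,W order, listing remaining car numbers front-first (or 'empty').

Step 1 [NS]: N:empty,E:wait,S:car1-GO,W:wait | queues: N=0 E=0 S=5 W=2
Step 2 [NS]: N:empty,E:wait,S:car2-GO,W:wait | queues: N=0 E=0 S=4 W=2
Step 3 [EW]: N:wait,E:empty,S:wait,W:car3-GO | queues: N=0 E=0 S=4 W=1
Step 4 [EW]: N:wait,E:empty,S:wait,W:car7-GO | queues: N=0 E=0 S=4 W=0
Step 5 [EW]: N:wait,E:empty,S:wait,W:empty | queues: N=0 E=0 S=4 W=0
Step 6 [NS]: N:empty,E:wait,S:car4-GO,W:wait | queues: N=0 E=0 S=3 W=0
Step 7 [NS]: N:empty,E:wait,S:car5-GO,W:wait | queues: N=0 E=0 S=2 W=0

N: empty
E: empty
S: 6 8
W: empty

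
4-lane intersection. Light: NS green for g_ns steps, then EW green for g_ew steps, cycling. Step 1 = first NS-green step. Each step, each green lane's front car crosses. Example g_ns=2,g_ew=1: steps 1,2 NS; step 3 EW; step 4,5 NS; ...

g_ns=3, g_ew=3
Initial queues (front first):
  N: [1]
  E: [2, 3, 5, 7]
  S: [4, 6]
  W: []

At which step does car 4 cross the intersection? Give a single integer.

Step 1 [NS]: N:car1-GO,E:wait,S:car4-GO,W:wait | queues: N=0 E=4 S=1 W=0
Step 2 [NS]: N:empty,E:wait,S:car6-GO,W:wait | queues: N=0 E=4 S=0 W=0
Step 3 [NS]: N:empty,E:wait,S:empty,W:wait | queues: N=0 E=4 S=0 W=0
Step 4 [EW]: N:wait,E:car2-GO,S:wait,W:empty | queues: N=0 E=3 S=0 W=0
Step 5 [EW]: N:wait,E:car3-GO,S:wait,W:empty | queues: N=0 E=2 S=0 W=0
Step 6 [EW]: N:wait,E:car5-GO,S:wait,W:empty | queues: N=0 E=1 S=0 W=0
Step 7 [NS]: N:empty,E:wait,S:empty,W:wait | queues: N=0 E=1 S=0 W=0
Step 8 [NS]: N:empty,E:wait,S:empty,W:wait | queues: N=0 E=1 S=0 W=0
Step 9 [NS]: N:empty,E:wait,S:empty,W:wait | queues: N=0 E=1 S=0 W=0
Step 10 [EW]: N:wait,E:car7-GO,S:wait,W:empty | queues: N=0 E=0 S=0 W=0
Car 4 crosses at step 1

1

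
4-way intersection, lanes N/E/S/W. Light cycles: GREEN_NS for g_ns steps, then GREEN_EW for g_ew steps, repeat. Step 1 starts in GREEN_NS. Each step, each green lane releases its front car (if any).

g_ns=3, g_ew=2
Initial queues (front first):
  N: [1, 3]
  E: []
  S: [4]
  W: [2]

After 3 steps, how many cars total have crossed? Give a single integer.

Answer: 3

Derivation:
Step 1 [NS]: N:car1-GO,E:wait,S:car4-GO,W:wait | queues: N=1 E=0 S=0 W=1
Step 2 [NS]: N:car3-GO,E:wait,S:empty,W:wait | queues: N=0 E=0 S=0 W=1
Step 3 [NS]: N:empty,E:wait,S:empty,W:wait | queues: N=0 E=0 S=0 W=1
Cars crossed by step 3: 3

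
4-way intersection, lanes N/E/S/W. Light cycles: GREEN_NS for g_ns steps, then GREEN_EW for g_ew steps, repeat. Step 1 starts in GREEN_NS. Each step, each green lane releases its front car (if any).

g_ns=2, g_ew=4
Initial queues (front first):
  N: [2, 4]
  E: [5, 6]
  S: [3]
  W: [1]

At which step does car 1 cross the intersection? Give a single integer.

Step 1 [NS]: N:car2-GO,E:wait,S:car3-GO,W:wait | queues: N=1 E=2 S=0 W=1
Step 2 [NS]: N:car4-GO,E:wait,S:empty,W:wait | queues: N=0 E=2 S=0 W=1
Step 3 [EW]: N:wait,E:car5-GO,S:wait,W:car1-GO | queues: N=0 E=1 S=0 W=0
Step 4 [EW]: N:wait,E:car6-GO,S:wait,W:empty | queues: N=0 E=0 S=0 W=0
Car 1 crosses at step 3

3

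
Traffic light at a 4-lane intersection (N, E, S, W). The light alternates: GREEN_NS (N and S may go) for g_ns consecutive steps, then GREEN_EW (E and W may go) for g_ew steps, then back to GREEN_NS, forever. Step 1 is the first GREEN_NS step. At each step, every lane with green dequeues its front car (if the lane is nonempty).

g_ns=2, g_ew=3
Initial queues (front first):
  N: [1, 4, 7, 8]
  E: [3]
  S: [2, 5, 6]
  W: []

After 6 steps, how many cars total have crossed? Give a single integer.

Answer: 7

Derivation:
Step 1 [NS]: N:car1-GO,E:wait,S:car2-GO,W:wait | queues: N=3 E=1 S=2 W=0
Step 2 [NS]: N:car4-GO,E:wait,S:car5-GO,W:wait | queues: N=2 E=1 S=1 W=0
Step 3 [EW]: N:wait,E:car3-GO,S:wait,W:empty | queues: N=2 E=0 S=1 W=0
Step 4 [EW]: N:wait,E:empty,S:wait,W:empty | queues: N=2 E=0 S=1 W=0
Step 5 [EW]: N:wait,E:empty,S:wait,W:empty | queues: N=2 E=0 S=1 W=0
Step 6 [NS]: N:car7-GO,E:wait,S:car6-GO,W:wait | queues: N=1 E=0 S=0 W=0
Cars crossed by step 6: 7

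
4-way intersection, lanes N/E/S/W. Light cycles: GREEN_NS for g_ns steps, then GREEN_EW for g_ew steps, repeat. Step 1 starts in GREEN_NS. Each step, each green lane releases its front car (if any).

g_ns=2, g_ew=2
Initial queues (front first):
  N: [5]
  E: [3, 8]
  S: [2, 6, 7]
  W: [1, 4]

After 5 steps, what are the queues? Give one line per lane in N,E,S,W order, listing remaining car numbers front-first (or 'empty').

Step 1 [NS]: N:car5-GO,E:wait,S:car2-GO,W:wait | queues: N=0 E=2 S=2 W=2
Step 2 [NS]: N:empty,E:wait,S:car6-GO,W:wait | queues: N=0 E=2 S=1 W=2
Step 3 [EW]: N:wait,E:car3-GO,S:wait,W:car1-GO | queues: N=0 E=1 S=1 W=1
Step 4 [EW]: N:wait,E:car8-GO,S:wait,W:car4-GO | queues: N=0 E=0 S=1 W=0
Step 5 [NS]: N:empty,E:wait,S:car7-GO,W:wait | queues: N=0 E=0 S=0 W=0

N: empty
E: empty
S: empty
W: empty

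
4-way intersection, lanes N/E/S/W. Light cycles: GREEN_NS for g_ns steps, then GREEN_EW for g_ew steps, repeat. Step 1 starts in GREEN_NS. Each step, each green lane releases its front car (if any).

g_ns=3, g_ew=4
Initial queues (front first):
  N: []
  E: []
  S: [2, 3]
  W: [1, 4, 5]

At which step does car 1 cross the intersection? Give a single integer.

Step 1 [NS]: N:empty,E:wait,S:car2-GO,W:wait | queues: N=0 E=0 S=1 W=3
Step 2 [NS]: N:empty,E:wait,S:car3-GO,W:wait | queues: N=0 E=0 S=0 W=3
Step 3 [NS]: N:empty,E:wait,S:empty,W:wait | queues: N=0 E=0 S=0 W=3
Step 4 [EW]: N:wait,E:empty,S:wait,W:car1-GO | queues: N=0 E=0 S=0 W=2
Step 5 [EW]: N:wait,E:empty,S:wait,W:car4-GO | queues: N=0 E=0 S=0 W=1
Step 6 [EW]: N:wait,E:empty,S:wait,W:car5-GO | queues: N=0 E=0 S=0 W=0
Car 1 crosses at step 4

4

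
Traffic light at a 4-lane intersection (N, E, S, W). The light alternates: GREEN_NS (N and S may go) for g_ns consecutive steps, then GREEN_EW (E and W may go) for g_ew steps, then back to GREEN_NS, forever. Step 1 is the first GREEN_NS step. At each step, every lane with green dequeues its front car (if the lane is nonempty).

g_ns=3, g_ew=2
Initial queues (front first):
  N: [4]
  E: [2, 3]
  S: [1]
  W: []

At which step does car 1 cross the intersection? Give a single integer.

Step 1 [NS]: N:car4-GO,E:wait,S:car1-GO,W:wait | queues: N=0 E=2 S=0 W=0
Step 2 [NS]: N:empty,E:wait,S:empty,W:wait | queues: N=0 E=2 S=0 W=0
Step 3 [NS]: N:empty,E:wait,S:empty,W:wait | queues: N=0 E=2 S=0 W=0
Step 4 [EW]: N:wait,E:car2-GO,S:wait,W:empty | queues: N=0 E=1 S=0 W=0
Step 5 [EW]: N:wait,E:car3-GO,S:wait,W:empty | queues: N=0 E=0 S=0 W=0
Car 1 crosses at step 1

1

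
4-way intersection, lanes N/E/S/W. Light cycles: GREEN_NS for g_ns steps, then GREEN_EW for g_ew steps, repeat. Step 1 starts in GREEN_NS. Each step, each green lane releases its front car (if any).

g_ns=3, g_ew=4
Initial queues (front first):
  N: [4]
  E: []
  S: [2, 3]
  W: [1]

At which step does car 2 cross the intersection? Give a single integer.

Step 1 [NS]: N:car4-GO,E:wait,S:car2-GO,W:wait | queues: N=0 E=0 S=1 W=1
Step 2 [NS]: N:empty,E:wait,S:car3-GO,W:wait | queues: N=0 E=0 S=0 W=1
Step 3 [NS]: N:empty,E:wait,S:empty,W:wait | queues: N=0 E=0 S=0 W=1
Step 4 [EW]: N:wait,E:empty,S:wait,W:car1-GO | queues: N=0 E=0 S=0 W=0
Car 2 crosses at step 1

1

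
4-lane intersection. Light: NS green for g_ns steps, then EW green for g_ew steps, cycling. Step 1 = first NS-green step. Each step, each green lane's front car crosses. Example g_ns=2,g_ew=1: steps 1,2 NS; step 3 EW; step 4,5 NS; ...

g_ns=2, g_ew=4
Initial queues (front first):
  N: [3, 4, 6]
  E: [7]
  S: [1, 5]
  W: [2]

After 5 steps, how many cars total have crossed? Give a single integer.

Step 1 [NS]: N:car3-GO,E:wait,S:car1-GO,W:wait | queues: N=2 E=1 S=1 W=1
Step 2 [NS]: N:car4-GO,E:wait,S:car5-GO,W:wait | queues: N=1 E=1 S=0 W=1
Step 3 [EW]: N:wait,E:car7-GO,S:wait,W:car2-GO | queues: N=1 E=0 S=0 W=0
Step 4 [EW]: N:wait,E:empty,S:wait,W:empty | queues: N=1 E=0 S=0 W=0
Step 5 [EW]: N:wait,E:empty,S:wait,W:empty | queues: N=1 E=0 S=0 W=0
Cars crossed by step 5: 6

Answer: 6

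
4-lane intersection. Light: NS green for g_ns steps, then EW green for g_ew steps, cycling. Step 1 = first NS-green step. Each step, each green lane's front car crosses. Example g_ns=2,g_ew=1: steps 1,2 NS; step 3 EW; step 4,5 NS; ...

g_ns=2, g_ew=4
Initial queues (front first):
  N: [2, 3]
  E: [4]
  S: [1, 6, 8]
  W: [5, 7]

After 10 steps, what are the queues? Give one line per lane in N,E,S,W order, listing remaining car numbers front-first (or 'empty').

Step 1 [NS]: N:car2-GO,E:wait,S:car1-GO,W:wait | queues: N=1 E=1 S=2 W=2
Step 2 [NS]: N:car3-GO,E:wait,S:car6-GO,W:wait | queues: N=0 E=1 S=1 W=2
Step 3 [EW]: N:wait,E:car4-GO,S:wait,W:car5-GO | queues: N=0 E=0 S=1 W=1
Step 4 [EW]: N:wait,E:empty,S:wait,W:car7-GO | queues: N=0 E=0 S=1 W=0
Step 5 [EW]: N:wait,E:empty,S:wait,W:empty | queues: N=0 E=0 S=1 W=0
Step 6 [EW]: N:wait,E:empty,S:wait,W:empty | queues: N=0 E=0 S=1 W=0
Step 7 [NS]: N:empty,E:wait,S:car8-GO,W:wait | queues: N=0 E=0 S=0 W=0

N: empty
E: empty
S: empty
W: empty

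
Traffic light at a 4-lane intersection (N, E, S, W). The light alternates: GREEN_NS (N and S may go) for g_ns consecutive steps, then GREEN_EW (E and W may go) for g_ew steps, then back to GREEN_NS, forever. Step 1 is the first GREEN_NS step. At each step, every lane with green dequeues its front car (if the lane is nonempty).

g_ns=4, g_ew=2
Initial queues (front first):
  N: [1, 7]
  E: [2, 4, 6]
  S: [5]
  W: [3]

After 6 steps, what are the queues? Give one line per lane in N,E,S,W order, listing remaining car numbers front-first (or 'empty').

Step 1 [NS]: N:car1-GO,E:wait,S:car5-GO,W:wait | queues: N=1 E=3 S=0 W=1
Step 2 [NS]: N:car7-GO,E:wait,S:empty,W:wait | queues: N=0 E=3 S=0 W=1
Step 3 [NS]: N:empty,E:wait,S:empty,W:wait | queues: N=0 E=3 S=0 W=1
Step 4 [NS]: N:empty,E:wait,S:empty,W:wait | queues: N=0 E=3 S=0 W=1
Step 5 [EW]: N:wait,E:car2-GO,S:wait,W:car3-GO | queues: N=0 E=2 S=0 W=0
Step 6 [EW]: N:wait,E:car4-GO,S:wait,W:empty | queues: N=0 E=1 S=0 W=0

N: empty
E: 6
S: empty
W: empty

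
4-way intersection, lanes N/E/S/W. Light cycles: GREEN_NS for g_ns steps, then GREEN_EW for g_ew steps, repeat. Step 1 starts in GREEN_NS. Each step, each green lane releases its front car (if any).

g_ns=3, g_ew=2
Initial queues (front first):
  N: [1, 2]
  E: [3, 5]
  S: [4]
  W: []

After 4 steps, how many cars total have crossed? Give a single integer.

Answer: 4

Derivation:
Step 1 [NS]: N:car1-GO,E:wait,S:car4-GO,W:wait | queues: N=1 E=2 S=0 W=0
Step 2 [NS]: N:car2-GO,E:wait,S:empty,W:wait | queues: N=0 E=2 S=0 W=0
Step 3 [NS]: N:empty,E:wait,S:empty,W:wait | queues: N=0 E=2 S=0 W=0
Step 4 [EW]: N:wait,E:car3-GO,S:wait,W:empty | queues: N=0 E=1 S=0 W=0
Cars crossed by step 4: 4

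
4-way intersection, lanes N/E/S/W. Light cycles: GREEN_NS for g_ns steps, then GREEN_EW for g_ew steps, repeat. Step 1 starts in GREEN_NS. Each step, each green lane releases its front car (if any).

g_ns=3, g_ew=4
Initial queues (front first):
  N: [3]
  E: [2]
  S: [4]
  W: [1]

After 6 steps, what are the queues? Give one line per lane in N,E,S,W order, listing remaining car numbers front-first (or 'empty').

Step 1 [NS]: N:car3-GO,E:wait,S:car4-GO,W:wait | queues: N=0 E=1 S=0 W=1
Step 2 [NS]: N:empty,E:wait,S:empty,W:wait | queues: N=0 E=1 S=0 W=1
Step 3 [NS]: N:empty,E:wait,S:empty,W:wait | queues: N=0 E=1 S=0 W=1
Step 4 [EW]: N:wait,E:car2-GO,S:wait,W:car1-GO | queues: N=0 E=0 S=0 W=0

N: empty
E: empty
S: empty
W: empty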